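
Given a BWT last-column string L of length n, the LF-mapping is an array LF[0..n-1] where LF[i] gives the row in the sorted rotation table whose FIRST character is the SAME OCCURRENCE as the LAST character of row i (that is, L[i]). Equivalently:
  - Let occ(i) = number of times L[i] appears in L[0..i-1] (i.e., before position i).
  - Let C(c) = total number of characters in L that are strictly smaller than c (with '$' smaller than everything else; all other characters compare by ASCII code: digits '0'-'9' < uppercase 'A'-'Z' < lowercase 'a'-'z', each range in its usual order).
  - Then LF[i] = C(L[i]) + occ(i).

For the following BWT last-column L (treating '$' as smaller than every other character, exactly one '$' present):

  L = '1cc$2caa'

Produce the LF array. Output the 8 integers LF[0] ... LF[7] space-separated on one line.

Answer: 1 5 6 0 2 7 3 4

Derivation:
Char counts: '$':1, '1':1, '2':1, 'a':2, 'c':3
C (first-col start): C('$')=0, C('1')=1, C('2')=2, C('a')=3, C('c')=5
L[0]='1': occ=0, LF[0]=C('1')+0=1+0=1
L[1]='c': occ=0, LF[1]=C('c')+0=5+0=5
L[2]='c': occ=1, LF[2]=C('c')+1=5+1=6
L[3]='$': occ=0, LF[3]=C('$')+0=0+0=0
L[4]='2': occ=0, LF[4]=C('2')+0=2+0=2
L[5]='c': occ=2, LF[5]=C('c')+2=5+2=7
L[6]='a': occ=0, LF[6]=C('a')+0=3+0=3
L[7]='a': occ=1, LF[7]=C('a')+1=3+1=4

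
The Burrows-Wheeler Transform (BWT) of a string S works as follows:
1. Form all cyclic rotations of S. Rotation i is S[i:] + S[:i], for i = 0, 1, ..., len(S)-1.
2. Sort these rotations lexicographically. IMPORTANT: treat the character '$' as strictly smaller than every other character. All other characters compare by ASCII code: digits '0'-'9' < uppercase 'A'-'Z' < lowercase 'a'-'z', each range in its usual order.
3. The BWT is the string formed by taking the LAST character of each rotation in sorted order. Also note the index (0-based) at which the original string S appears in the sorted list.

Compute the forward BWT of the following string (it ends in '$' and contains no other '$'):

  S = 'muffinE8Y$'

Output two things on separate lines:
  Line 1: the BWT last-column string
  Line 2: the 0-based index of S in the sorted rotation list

All 10 rotations (rotation i = S[i:]+S[:i]):
  rot[0] = muffinE8Y$
  rot[1] = uffinE8Y$m
  rot[2] = ffinE8Y$mu
  rot[3] = finE8Y$muf
  rot[4] = inE8Y$muff
  rot[5] = nE8Y$muffi
  rot[6] = E8Y$muffin
  rot[7] = 8Y$muffinE
  rot[8] = Y$muffinE8
  rot[9] = $muffinE8Y
Sorted (with $ < everything):
  sorted[0] = $muffinE8Y  (last char: 'Y')
  sorted[1] = 8Y$muffinE  (last char: 'E')
  sorted[2] = E8Y$muffin  (last char: 'n')
  sorted[3] = Y$muffinE8  (last char: '8')
  sorted[4] = ffinE8Y$mu  (last char: 'u')
  sorted[5] = finE8Y$muf  (last char: 'f')
  sorted[6] = inE8Y$muff  (last char: 'f')
  sorted[7] = muffinE8Y$  (last char: '$')
  sorted[8] = nE8Y$muffi  (last char: 'i')
  sorted[9] = uffinE8Y$m  (last char: 'm')
Last column: YEn8uff$im
Original string S is at sorted index 7

Answer: YEn8uff$im
7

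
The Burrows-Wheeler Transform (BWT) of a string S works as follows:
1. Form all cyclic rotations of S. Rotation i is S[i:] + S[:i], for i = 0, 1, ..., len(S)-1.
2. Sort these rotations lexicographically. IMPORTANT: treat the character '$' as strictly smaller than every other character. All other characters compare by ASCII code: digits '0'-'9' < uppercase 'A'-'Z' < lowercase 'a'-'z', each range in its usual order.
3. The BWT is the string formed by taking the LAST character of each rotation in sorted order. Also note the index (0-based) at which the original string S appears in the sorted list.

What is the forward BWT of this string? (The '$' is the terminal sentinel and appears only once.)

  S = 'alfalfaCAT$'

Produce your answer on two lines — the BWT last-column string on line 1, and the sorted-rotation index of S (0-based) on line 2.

All 11 rotations (rotation i = S[i:]+S[:i]):
  rot[0] = alfalfaCAT$
  rot[1] = lfalfaCAT$a
  rot[2] = falfaCAT$al
  rot[3] = alfaCAT$alf
  rot[4] = lfaCAT$alfa
  rot[5] = faCAT$alfal
  rot[6] = aCAT$alfalf
  rot[7] = CAT$alfalfa
  rot[8] = AT$alfalfaC
  rot[9] = T$alfalfaCA
  rot[10] = $alfalfaCAT
Sorted (with $ < everything):
  sorted[0] = $alfalfaCAT  (last char: 'T')
  sorted[1] = AT$alfalfaC  (last char: 'C')
  sorted[2] = CAT$alfalfa  (last char: 'a')
  sorted[3] = T$alfalfaCA  (last char: 'A')
  sorted[4] = aCAT$alfalf  (last char: 'f')
  sorted[5] = alfaCAT$alf  (last char: 'f')
  sorted[6] = alfalfaCAT$  (last char: '$')
  sorted[7] = faCAT$alfal  (last char: 'l')
  sorted[8] = falfaCAT$al  (last char: 'l')
  sorted[9] = lfaCAT$alfa  (last char: 'a')
  sorted[10] = lfalfaCAT$a  (last char: 'a')
Last column: TCaAff$llaa
Original string S is at sorted index 6

Answer: TCaAff$llaa
6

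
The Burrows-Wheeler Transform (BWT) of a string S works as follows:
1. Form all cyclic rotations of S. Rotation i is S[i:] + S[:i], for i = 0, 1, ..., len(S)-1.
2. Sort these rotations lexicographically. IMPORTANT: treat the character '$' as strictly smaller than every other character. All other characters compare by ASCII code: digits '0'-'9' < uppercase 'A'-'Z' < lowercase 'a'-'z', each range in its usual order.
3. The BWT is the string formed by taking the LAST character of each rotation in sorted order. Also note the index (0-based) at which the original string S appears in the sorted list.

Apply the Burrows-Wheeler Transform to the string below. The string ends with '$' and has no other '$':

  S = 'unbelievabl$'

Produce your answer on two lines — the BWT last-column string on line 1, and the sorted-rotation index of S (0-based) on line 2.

All 12 rotations (rotation i = S[i:]+S[:i]):
  rot[0] = unbelievabl$
  rot[1] = nbelievabl$u
  rot[2] = believabl$un
  rot[3] = elievabl$unb
  rot[4] = lievabl$unbe
  rot[5] = ievabl$unbel
  rot[6] = evabl$unbeli
  rot[7] = vabl$unbelie
  rot[8] = abl$unbeliev
  rot[9] = bl$unbelieva
  rot[10] = l$unbelievab
  rot[11] = $unbelievabl
Sorted (with $ < everything):
  sorted[0] = $unbelievabl  (last char: 'l')
  sorted[1] = abl$unbeliev  (last char: 'v')
  sorted[2] = believabl$un  (last char: 'n')
  sorted[3] = bl$unbelieva  (last char: 'a')
  sorted[4] = elievabl$unb  (last char: 'b')
  sorted[5] = evabl$unbeli  (last char: 'i')
  sorted[6] = ievabl$unbel  (last char: 'l')
  sorted[7] = l$unbelievab  (last char: 'b')
  sorted[8] = lievabl$unbe  (last char: 'e')
  sorted[9] = nbelievabl$u  (last char: 'u')
  sorted[10] = unbelievabl$  (last char: '$')
  sorted[11] = vabl$unbelie  (last char: 'e')
Last column: lvnabilbeu$e
Original string S is at sorted index 10

Answer: lvnabilbeu$e
10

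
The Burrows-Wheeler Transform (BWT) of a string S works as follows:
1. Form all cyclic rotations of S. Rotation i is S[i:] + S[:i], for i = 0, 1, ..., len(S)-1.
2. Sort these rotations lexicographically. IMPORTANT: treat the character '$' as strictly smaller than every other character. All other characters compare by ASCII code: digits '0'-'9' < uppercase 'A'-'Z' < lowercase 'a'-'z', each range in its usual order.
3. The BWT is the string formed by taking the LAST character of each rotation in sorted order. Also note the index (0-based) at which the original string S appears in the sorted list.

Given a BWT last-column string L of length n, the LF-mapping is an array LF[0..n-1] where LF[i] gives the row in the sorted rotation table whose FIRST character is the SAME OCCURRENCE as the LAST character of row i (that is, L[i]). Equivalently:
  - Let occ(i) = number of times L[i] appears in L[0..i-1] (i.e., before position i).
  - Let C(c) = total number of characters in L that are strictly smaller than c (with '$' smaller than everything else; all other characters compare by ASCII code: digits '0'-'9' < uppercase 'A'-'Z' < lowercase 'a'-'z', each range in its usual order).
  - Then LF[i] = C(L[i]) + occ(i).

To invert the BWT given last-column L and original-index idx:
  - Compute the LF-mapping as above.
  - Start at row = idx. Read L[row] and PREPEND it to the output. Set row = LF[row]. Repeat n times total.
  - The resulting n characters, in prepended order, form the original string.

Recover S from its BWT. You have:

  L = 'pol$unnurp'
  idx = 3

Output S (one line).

LF mapping: 5 4 1 0 8 2 3 9 7 6
Walk LF starting at row 3, prepending L[row]:
  step 1: row=3, L[3]='$', prepend. Next row=LF[3]=0
  step 2: row=0, L[0]='p', prepend. Next row=LF[0]=5
  step 3: row=5, L[5]='n', prepend. Next row=LF[5]=2
  step 4: row=2, L[2]='l', prepend. Next row=LF[2]=1
  step 5: row=1, L[1]='o', prepend. Next row=LF[1]=4
  step 6: row=4, L[4]='u', prepend. Next row=LF[4]=8
  step 7: row=8, L[8]='r', prepend. Next row=LF[8]=7
  step 8: row=7, L[7]='u', prepend. Next row=LF[7]=9
  step 9: row=9, L[9]='p', prepend. Next row=LF[9]=6
  step 10: row=6, L[6]='n', prepend. Next row=LF[6]=3
Reversed output: npuruolnp$

Answer: npuruolnp$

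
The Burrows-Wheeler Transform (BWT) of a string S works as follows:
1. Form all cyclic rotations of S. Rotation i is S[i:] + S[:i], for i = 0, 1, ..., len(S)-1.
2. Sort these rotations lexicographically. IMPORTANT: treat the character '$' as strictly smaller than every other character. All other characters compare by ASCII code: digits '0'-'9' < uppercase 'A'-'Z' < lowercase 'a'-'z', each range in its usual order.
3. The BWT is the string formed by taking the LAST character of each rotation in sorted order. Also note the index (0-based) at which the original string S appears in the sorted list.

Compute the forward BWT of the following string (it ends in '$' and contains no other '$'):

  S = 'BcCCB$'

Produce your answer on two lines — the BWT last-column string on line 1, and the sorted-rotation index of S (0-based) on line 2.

All 6 rotations (rotation i = S[i:]+S[:i]):
  rot[0] = BcCCB$
  rot[1] = cCCB$B
  rot[2] = CCB$Bc
  rot[3] = CB$BcC
  rot[4] = B$BcCC
  rot[5] = $BcCCB
Sorted (with $ < everything):
  sorted[0] = $BcCCB  (last char: 'B')
  sorted[1] = B$BcCC  (last char: 'C')
  sorted[2] = BcCCB$  (last char: '$')
  sorted[3] = CB$BcC  (last char: 'C')
  sorted[4] = CCB$Bc  (last char: 'c')
  sorted[5] = cCCB$B  (last char: 'B')
Last column: BC$CcB
Original string S is at sorted index 2

Answer: BC$CcB
2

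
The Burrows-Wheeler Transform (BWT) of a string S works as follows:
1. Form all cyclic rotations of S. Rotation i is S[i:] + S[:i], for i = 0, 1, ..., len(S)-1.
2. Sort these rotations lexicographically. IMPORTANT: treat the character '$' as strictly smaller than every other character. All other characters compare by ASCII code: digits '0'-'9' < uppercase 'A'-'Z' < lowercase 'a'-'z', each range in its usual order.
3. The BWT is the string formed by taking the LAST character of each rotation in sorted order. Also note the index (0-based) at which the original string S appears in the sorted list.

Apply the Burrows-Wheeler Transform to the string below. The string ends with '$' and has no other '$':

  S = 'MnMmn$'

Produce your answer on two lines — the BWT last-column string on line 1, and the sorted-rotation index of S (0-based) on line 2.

Answer: nn$MmM
2

Derivation:
All 6 rotations (rotation i = S[i:]+S[:i]):
  rot[0] = MnMmn$
  rot[1] = nMmn$M
  rot[2] = Mmn$Mn
  rot[3] = mn$MnM
  rot[4] = n$MnMm
  rot[5] = $MnMmn
Sorted (with $ < everything):
  sorted[0] = $MnMmn  (last char: 'n')
  sorted[1] = Mmn$Mn  (last char: 'n')
  sorted[2] = MnMmn$  (last char: '$')
  sorted[3] = mn$MnM  (last char: 'M')
  sorted[4] = n$MnMm  (last char: 'm')
  sorted[5] = nMmn$M  (last char: 'M')
Last column: nn$MmM
Original string S is at sorted index 2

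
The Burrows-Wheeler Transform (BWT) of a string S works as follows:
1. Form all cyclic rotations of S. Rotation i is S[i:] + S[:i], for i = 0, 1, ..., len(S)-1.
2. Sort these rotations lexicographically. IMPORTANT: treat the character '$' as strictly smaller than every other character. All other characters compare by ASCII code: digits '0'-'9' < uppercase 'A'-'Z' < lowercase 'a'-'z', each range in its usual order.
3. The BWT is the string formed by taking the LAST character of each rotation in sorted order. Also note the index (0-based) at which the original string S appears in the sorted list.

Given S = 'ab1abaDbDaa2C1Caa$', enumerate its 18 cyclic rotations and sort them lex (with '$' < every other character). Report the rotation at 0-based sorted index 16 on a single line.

All 18 rotations (rotation i = S[i:]+S[:i]):
  rot[0] = ab1abaDbDaa2C1Caa$
  rot[1] = b1abaDbDaa2C1Caa$a
  rot[2] = 1abaDbDaa2C1Caa$ab
  rot[3] = abaDbDaa2C1Caa$ab1
  rot[4] = baDbDaa2C1Caa$ab1a
  rot[5] = aDbDaa2C1Caa$ab1ab
  rot[6] = DbDaa2C1Caa$ab1aba
  rot[7] = bDaa2C1Caa$ab1abaD
  rot[8] = Daa2C1Caa$ab1abaDb
  rot[9] = aa2C1Caa$ab1abaDbD
  rot[10] = a2C1Caa$ab1abaDbDa
  rot[11] = 2C1Caa$ab1abaDbDaa
  rot[12] = C1Caa$ab1abaDbDaa2
  rot[13] = 1Caa$ab1abaDbDaa2C
  rot[14] = Caa$ab1abaDbDaa2C1
  rot[15] = aa$ab1abaDbDaa2C1C
  rot[16] = a$ab1abaDbDaa2C1Ca
  rot[17] = $ab1abaDbDaa2C1Caa
Sorted (with $ < everything):
  sorted[0] = $ab1abaDbDaa2C1Caa
  sorted[1] = 1Caa$ab1abaDbDaa2C
  sorted[2] = 1abaDbDaa2C1Caa$ab
  sorted[3] = 2C1Caa$ab1abaDbDaa
  sorted[4] = C1Caa$ab1abaDbDaa2
  sorted[5] = Caa$ab1abaDbDaa2C1
  sorted[6] = Daa2C1Caa$ab1abaDb
  sorted[7] = DbDaa2C1Caa$ab1aba
  sorted[8] = a$ab1abaDbDaa2C1Ca
  sorted[9] = a2C1Caa$ab1abaDbDa
  sorted[10] = aDbDaa2C1Caa$ab1ab
  sorted[11] = aa$ab1abaDbDaa2C1C
  sorted[12] = aa2C1Caa$ab1abaDbD
  sorted[13] = ab1abaDbDaa2C1Caa$
  sorted[14] = abaDbDaa2C1Caa$ab1
  sorted[15] = b1abaDbDaa2C1Caa$a
  sorted[16] = bDaa2C1Caa$ab1abaD
  sorted[17] = baDbDaa2C1Caa$ab1a
sorted[16] = bDaa2C1Caa$ab1abaD

Answer: bDaa2C1Caa$ab1abaD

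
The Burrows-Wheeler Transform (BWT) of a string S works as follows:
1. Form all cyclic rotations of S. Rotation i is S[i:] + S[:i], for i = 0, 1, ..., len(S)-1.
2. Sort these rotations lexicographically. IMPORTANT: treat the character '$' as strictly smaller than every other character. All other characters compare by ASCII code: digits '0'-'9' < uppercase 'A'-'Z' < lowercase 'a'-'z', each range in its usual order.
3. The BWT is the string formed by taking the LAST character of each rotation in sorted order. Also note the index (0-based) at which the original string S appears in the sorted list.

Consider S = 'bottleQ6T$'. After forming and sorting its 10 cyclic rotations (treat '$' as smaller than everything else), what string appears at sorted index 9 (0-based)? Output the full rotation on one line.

All 10 rotations (rotation i = S[i:]+S[:i]):
  rot[0] = bottleQ6T$
  rot[1] = ottleQ6T$b
  rot[2] = ttleQ6T$bo
  rot[3] = tleQ6T$bot
  rot[4] = leQ6T$bott
  rot[5] = eQ6T$bottl
  rot[6] = Q6T$bottle
  rot[7] = 6T$bottleQ
  rot[8] = T$bottleQ6
  rot[9] = $bottleQ6T
Sorted (with $ < everything):
  sorted[0] = $bottleQ6T
  sorted[1] = 6T$bottleQ
  sorted[2] = Q6T$bottle
  sorted[3] = T$bottleQ6
  sorted[4] = bottleQ6T$
  sorted[5] = eQ6T$bottl
  sorted[6] = leQ6T$bott
  sorted[7] = ottleQ6T$b
  sorted[8] = tleQ6T$bot
  sorted[9] = ttleQ6T$bo
sorted[9] = ttleQ6T$bo

Answer: ttleQ6T$bo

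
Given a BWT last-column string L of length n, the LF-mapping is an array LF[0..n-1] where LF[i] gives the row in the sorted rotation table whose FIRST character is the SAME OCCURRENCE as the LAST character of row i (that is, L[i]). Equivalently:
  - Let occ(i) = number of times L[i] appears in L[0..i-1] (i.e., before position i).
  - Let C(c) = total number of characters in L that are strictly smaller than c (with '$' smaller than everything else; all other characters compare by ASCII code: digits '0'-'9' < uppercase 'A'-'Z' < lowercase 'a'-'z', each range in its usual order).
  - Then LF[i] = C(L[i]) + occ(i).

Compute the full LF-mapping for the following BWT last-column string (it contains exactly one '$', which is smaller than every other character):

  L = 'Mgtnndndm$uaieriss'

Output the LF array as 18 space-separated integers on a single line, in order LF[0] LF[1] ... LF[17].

Answer: 1 6 16 10 11 3 12 4 9 0 17 2 7 5 13 8 14 15

Derivation:
Char counts: '$':1, 'M':1, 'a':1, 'd':2, 'e':1, 'g':1, 'i':2, 'm':1, 'n':3, 'r':1, 's':2, 't':1, 'u':1
C (first-col start): C('$')=0, C('M')=1, C('a')=2, C('d')=3, C('e')=5, C('g')=6, C('i')=7, C('m')=9, C('n')=10, C('r')=13, C('s')=14, C('t')=16, C('u')=17
L[0]='M': occ=0, LF[0]=C('M')+0=1+0=1
L[1]='g': occ=0, LF[1]=C('g')+0=6+0=6
L[2]='t': occ=0, LF[2]=C('t')+0=16+0=16
L[3]='n': occ=0, LF[3]=C('n')+0=10+0=10
L[4]='n': occ=1, LF[4]=C('n')+1=10+1=11
L[5]='d': occ=0, LF[5]=C('d')+0=3+0=3
L[6]='n': occ=2, LF[6]=C('n')+2=10+2=12
L[7]='d': occ=1, LF[7]=C('d')+1=3+1=4
L[8]='m': occ=0, LF[8]=C('m')+0=9+0=9
L[9]='$': occ=0, LF[9]=C('$')+0=0+0=0
L[10]='u': occ=0, LF[10]=C('u')+0=17+0=17
L[11]='a': occ=0, LF[11]=C('a')+0=2+0=2
L[12]='i': occ=0, LF[12]=C('i')+0=7+0=7
L[13]='e': occ=0, LF[13]=C('e')+0=5+0=5
L[14]='r': occ=0, LF[14]=C('r')+0=13+0=13
L[15]='i': occ=1, LF[15]=C('i')+1=7+1=8
L[16]='s': occ=0, LF[16]=C('s')+0=14+0=14
L[17]='s': occ=1, LF[17]=C('s')+1=14+1=15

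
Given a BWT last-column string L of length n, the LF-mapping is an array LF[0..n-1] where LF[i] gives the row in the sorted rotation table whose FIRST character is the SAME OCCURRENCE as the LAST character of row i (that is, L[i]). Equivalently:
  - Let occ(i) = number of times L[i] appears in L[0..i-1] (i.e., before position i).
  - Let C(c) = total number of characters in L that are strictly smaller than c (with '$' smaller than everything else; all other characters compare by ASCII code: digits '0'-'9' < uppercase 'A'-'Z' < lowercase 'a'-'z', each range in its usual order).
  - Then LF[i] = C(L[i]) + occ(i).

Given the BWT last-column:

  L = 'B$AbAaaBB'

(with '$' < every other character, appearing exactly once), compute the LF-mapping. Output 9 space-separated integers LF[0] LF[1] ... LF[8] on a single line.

Answer: 3 0 1 8 2 6 7 4 5

Derivation:
Char counts: '$':1, 'A':2, 'B':3, 'a':2, 'b':1
C (first-col start): C('$')=0, C('A')=1, C('B')=3, C('a')=6, C('b')=8
L[0]='B': occ=0, LF[0]=C('B')+0=3+0=3
L[1]='$': occ=0, LF[1]=C('$')+0=0+0=0
L[2]='A': occ=0, LF[2]=C('A')+0=1+0=1
L[3]='b': occ=0, LF[3]=C('b')+0=8+0=8
L[4]='A': occ=1, LF[4]=C('A')+1=1+1=2
L[5]='a': occ=0, LF[5]=C('a')+0=6+0=6
L[6]='a': occ=1, LF[6]=C('a')+1=6+1=7
L[7]='B': occ=1, LF[7]=C('B')+1=3+1=4
L[8]='B': occ=2, LF[8]=C('B')+2=3+2=5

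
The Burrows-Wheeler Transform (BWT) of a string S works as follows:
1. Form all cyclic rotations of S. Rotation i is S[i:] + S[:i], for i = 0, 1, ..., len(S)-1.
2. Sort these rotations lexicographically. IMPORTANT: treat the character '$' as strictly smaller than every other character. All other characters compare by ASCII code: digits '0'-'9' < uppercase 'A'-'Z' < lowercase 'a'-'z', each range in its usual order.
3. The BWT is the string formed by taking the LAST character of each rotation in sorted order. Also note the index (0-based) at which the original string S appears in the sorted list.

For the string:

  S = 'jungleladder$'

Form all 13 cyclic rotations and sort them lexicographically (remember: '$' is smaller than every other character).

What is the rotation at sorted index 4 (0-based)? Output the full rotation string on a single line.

All 13 rotations (rotation i = S[i:]+S[:i]):
  rot[0] = jungleladder$
  rot[1] = ungleladder$j
  rot[2] = ngleladder$ju
  rot[3] = gleladder$jun
  rot[4] = leladder$jung
  rot[5] = eladder$jungl
  rot[6] = ladder$jungle
  rot[7] = adder$junglel
  rot[8] = dder$junglela
  rot[9] = der$junglelad
  rot[10] = er$jungleladd
  rot[11] = r$jungleladde
  rot[12] = $jungleladder
Sorted (with $ < everything):
  sorted[0] = $jungleladder
  sorted[1] = adder$junglel
  sorted[2] = dder$junglela
  sorted[3] = der$junglelad
  sorted[4] = eladder$jungl
  sorted[5] = er$jungleladd
  sorted[6] = gleladder$jun
  sorted[7] = jungleladder$
  sorted[8] = ladder$jungle
  sorted[9] = leladder$jung
  sorted[10] = ngleladder$ju
  sorted[11] = r$jungleladde
  sorted[12] = ungleladder$j
sorted[4] = eladder$jungl

Answer: eladder$jungl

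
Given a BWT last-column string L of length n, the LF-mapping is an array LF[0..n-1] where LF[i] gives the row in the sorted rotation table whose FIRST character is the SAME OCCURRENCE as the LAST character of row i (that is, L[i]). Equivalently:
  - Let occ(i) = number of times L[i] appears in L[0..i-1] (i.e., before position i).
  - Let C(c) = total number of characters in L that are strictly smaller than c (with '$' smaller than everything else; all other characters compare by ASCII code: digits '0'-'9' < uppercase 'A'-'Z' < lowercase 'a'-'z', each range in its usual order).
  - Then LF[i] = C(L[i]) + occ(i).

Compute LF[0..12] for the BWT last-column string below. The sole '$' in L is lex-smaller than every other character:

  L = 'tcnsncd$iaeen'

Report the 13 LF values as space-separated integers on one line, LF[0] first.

Char counts: '$':1, 'a':1, 'c':2, 'd':1, 'e':2, 'i':1, 'n':3, 's':1, 't':1
C (first-col start): C('$')=0, C('a')=1, C('c')=2, C('d')=4, C('e')=5, C('i')=7, C('n')=8, C('s')=11, C('t')=12
L[0]='t': occ=0, LF[0]=C('t')+0=12+0=12
L[1]='c': occ=0, LF[1]=C('c')+0=2+0=2
L[2]='n': occ=0, LF[2]=C('n')+0=8+0=8
L[3]='s': occ=0, LF[3]=C('s')+0=11+0=11
L[4]='n': occ=1, LF[4]=C('n')+1=8+1=9
L[5]='c': occ=1, LF[5]=C('c')+1=2+1=3
L[6]='d': occ=0, LF[6]=C('d')+0=4+0=4
L[7]='$': occ=0, LF[7]=C('$')+0=0+0=0
L[8]='i': occ=0, LF[8]=C('i')+0=7+0=7
L[9]='a': occ=0, LF[9]=C('a')+0=1+0=1
L[10]='e': occ=0, LF[10]=C('e')+0=5+0=5
L[11]='e': occ=1, LF[11]=C('e')+1=5+1=6
L[12]='n': occ=2, LF[12]=C('n')+2=8+2=10

Answer: 12 2 8 11 9 3 4 0 7 1 5 6 10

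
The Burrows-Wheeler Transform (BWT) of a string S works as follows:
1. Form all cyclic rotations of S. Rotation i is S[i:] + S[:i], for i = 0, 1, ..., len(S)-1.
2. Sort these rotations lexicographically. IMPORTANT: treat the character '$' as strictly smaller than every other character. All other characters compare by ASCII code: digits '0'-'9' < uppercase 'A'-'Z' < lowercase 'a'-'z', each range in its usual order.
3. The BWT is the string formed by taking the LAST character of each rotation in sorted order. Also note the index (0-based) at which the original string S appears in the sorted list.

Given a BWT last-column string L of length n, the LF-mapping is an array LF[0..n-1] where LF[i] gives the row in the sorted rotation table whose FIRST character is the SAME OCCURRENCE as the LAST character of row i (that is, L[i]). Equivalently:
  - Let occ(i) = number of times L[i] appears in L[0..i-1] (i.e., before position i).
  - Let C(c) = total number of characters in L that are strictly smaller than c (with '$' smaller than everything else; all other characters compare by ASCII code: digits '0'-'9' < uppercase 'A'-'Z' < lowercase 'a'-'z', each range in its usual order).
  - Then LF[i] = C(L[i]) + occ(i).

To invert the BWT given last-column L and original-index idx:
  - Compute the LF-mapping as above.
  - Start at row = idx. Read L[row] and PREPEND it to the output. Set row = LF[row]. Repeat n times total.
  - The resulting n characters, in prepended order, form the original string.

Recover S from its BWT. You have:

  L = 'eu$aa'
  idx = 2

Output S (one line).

LF mapping: 3 4 0 1 2
Walk LF starting at row 2, prepending L[row]:
  step 1: row=2, L[2]='$', prepend. Next row=LF[2]=0
  step 2: row=0, L[0]='e', prepend. Next row=LF[0]=3
  step 3: row=3, L[3]='a', prepend. Next row=LF[3]=1
  step 4: row=1, L[1]='u', prepend. Next row=LF[1]=4
  step 5: row=4, L[4]='a', prepend. Next row=LF[4]=2
Reversed output: auae$

Answer: auae$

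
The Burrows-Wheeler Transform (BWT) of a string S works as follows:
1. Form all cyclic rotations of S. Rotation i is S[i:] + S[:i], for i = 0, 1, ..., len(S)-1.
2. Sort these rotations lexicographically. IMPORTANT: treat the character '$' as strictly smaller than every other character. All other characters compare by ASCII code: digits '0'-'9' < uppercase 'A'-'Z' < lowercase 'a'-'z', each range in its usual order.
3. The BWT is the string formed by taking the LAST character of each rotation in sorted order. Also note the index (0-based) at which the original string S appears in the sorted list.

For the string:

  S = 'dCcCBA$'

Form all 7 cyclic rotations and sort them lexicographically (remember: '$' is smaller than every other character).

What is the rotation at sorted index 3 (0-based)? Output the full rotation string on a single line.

All 7 rotations (rotation i = S[i:]+S[:i]):
  rot[0] = dCcCBA$
  rot[1] = CcCBA$d
  rot[2] = cCBA$dC
  rot[3] = CBA$dCc
  rot[4] = BA$dCcC
  rot[5] = A$dCcCB
  rot[6] = $dCcCBA
Sorted (with $ < everything):
  sorted[0] = $dCcCBA
  sorted[1] = A$dCcCB
  sorted[2] = BA$dCcC
  sorted[3] = CBA$dCc
  sorted[4] = CcCBA$d
  sorted[5] = cCBA$dC
  sorted[6] = dCcCBA$
sorted[3] = CBA$dCc

Answer: CBA$dCc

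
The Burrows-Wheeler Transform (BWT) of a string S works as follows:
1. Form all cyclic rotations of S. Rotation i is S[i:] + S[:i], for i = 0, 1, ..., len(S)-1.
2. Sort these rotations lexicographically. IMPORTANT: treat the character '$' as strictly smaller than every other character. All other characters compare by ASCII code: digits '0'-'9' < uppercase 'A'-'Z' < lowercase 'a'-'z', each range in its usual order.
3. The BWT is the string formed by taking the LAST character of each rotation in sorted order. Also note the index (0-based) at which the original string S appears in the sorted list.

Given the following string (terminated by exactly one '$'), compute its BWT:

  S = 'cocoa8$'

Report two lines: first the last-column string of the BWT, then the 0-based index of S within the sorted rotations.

Answer: 8aoo$cc
4

Derivation:
All 7 rotations (rotation i = S[i:]+S[:i]):
  rot[0] = cocoa8$
  rot[1] = ocoa8$c
  rot[2] = coa8$co
  rot[3] = oa8$coc
  rot[4] = a8$coco
  rot[5] = 8$cocoa
  rot[6] = $cocoa8
Sorted (with $ < everything):
  sorted[0] = $cocoa8  (last char: '8')
  sorted[1] = 8$cocoa  (last char: 'a')
  sorted[2] = a8$coco  (last char: 'o')
  sorted[3] = coa8$co  (last char: 'o')
  sorted[4] = cocoa8$  (last char: '$')
  sorted[5] = oa8$coc  (last char: 'c')
  sorted[6] = ocoa8$c  (last char: 'c')
Last column: 8aoo$cc
Original string S is at sorted index 4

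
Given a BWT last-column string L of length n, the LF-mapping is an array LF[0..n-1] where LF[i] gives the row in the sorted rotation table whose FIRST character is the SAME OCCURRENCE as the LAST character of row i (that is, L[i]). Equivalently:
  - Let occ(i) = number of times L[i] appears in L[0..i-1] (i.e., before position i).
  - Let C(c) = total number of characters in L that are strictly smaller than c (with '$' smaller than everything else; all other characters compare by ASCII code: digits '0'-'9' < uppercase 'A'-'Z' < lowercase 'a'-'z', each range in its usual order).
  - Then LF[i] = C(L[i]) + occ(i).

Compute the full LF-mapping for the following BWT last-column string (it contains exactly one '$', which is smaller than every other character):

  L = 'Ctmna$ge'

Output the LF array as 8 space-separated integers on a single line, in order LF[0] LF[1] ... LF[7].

Answer: 1 7 5 6 2 0 4 3

Derivation:
Char counts: '$':1, 'C':1, 'a':1, 'e':1, 'g':1, 'm':1, 'n':1, 't':1
C (first-col start): C('$')=0, C('C')=1, C('a')=2, C('e')=3, C('g')=4, C('m')=5, C('n')=6, C('t')=7
L[0]='C': occ=0, LF[0]=C('C')+0=1+0=1
L[1]='t': occ=0, LF[1]=C('t')+0=7+0=7
L[2]='m': occ=0, LF[2]=C('m')+0=5+0=5
L[3]='n': occ=0, LF[3]=C('n')+0=6+0=6
L[4]='a': occ=0, LF[4]=C('a')+0=2+0=2
L[5]='$': occ=0, LF[5]=C('$')+0=0+0=0
L[6]='g': occ=0, LF[6]=C('g')+0=4+0=4
L[7]='e': occ=0, LF[7]=C('e')+0=3+0=3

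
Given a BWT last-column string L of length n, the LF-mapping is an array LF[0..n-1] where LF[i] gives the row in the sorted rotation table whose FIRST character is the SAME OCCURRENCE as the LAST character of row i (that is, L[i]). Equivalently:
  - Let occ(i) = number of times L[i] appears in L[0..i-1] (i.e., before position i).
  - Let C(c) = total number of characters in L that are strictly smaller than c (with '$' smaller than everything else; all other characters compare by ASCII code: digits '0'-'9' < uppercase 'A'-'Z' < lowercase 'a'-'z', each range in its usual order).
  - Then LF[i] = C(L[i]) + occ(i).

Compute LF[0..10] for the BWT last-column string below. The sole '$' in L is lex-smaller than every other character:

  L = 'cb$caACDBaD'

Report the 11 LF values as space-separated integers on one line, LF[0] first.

Answer: 9 8 0 10 6 1 3 4 2 7 5

Derivation:
Char counts: '$':1, 'A':1, 'B':1, 'C':1, 'D':2, 'a':2, 'b':1, 'c':2
C (first-col start): C('$')=0, C('A')=1, C('B')=2, C('C')=3, C('D')=4, C('a')=6, C('b')=8, C('c')=9
L[0]='c': occ=0, LF[0]=C('c')+0=9+0=9
L[1]='b': occ=0, LF[1]=C('b')+0=8+0=8
L[2]='$': occ=0, LF[2]=C('$')+0=0+0=0
L[3]='c': occ=1, LF[3]=C('c')+1=9+1=10
L[4]='a': occ=0, LF[4]=C('a')+0=6+0=6
L[5]='A': occ=0, LF[5]=C('A')+0=1+0=1
L[6]='C': occ=0, LF[6]=C('C')+0=3+0=3
L[7]='D': occ=0, LF[7]=C('D')+0=4+0=4
L[8]='B': occ=0, LF[8]=C('B')+0=2+0=2
L[9]='a': occ=1, LF[9]=C('a')+1=6+1=7
L[10]='D': occ=1, LF[10]=C('D')+1=4+1=5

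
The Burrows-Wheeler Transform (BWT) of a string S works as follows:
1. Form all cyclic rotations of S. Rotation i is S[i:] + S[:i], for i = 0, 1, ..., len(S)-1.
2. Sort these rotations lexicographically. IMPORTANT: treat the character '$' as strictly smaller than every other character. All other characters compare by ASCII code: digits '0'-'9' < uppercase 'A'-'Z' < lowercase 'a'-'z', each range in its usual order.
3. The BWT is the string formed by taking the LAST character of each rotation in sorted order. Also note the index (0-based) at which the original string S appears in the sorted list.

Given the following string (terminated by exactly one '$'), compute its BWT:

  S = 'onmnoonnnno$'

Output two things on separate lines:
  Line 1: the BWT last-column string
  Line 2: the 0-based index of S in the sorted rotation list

All 12 rotations (rotation i = S[i:]+S[:i]):
  rot[0] = onmnoonnnno$
  rot[1] = nmnoonnnno$o
  rot[2] = mnoonnnno$on
  rot[3] = noonnnno$onm
  rot[4] = oonnnno$onmn
  rot[5] = onnnno$onmno
  rot[6] = nnnno$onmnoo
  rot[7] = nnno$onmnoon
  rot[8] = nno$onmnoonn
  rot[9] = no$onmnoonnn
  rot[10] = o$onmnoonnnn
  rot[11] = $onmnoonnnno
Sorted (with $ < everything):
  sorted[0] = $onmnoonnnno  (last char: 'o')
  sorted[1] = mnoonnnno$on  (last char: 'n')
  sorted[2] = nmnoonnnno$o  (last char: 'o')
  sorted[3] = nnnno$onmnoo  (last char: 'o')
  sorted[4] = nnno$onmnoon  (last char: 'n')
  sorted[5] = nno$onmnoonn  (last char: 'n')
  sorted[6] = no$onmnoonnn  (last char: 'n')
  sorted[7] = noonnnno$onm  (last char: 'm')
  sorted[8] = o$onmnoonnnn  (last char: 'n')
  sorted[9] = onmnoonnnno$  (last char: '$')
  sorted[10] = onnnno$onmno  (last char: 'o')
  sorted[11] = oonnnno$onmn  (last char: 'n')
Last column: onoonnnmn$on
Original string S is at sorted index 9

Answer: onoonnnmn$on
9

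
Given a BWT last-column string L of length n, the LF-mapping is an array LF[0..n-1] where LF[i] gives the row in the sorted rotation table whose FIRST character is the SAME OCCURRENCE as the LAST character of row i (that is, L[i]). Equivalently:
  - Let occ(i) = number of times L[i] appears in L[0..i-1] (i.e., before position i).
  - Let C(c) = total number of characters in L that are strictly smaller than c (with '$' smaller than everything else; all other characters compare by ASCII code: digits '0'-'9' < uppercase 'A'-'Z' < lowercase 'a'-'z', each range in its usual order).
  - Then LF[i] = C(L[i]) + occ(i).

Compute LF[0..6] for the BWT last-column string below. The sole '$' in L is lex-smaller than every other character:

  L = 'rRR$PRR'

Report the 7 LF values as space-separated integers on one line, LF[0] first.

Char counts: '$':1, 'P':1, 'R':4, 'r':1
C (first-col start): C('$')=0, C('P')=1, C('R')=2, C('r')=6
L[0]='r': occ=0, LF[0]=C('r')+0=6+0=6
L[1]='R': occ=0, LF[1]=C('R')+0=2+0=2
L[2]='R': occ=1, LF[2]=C('R')+1=2+1=3
L[3]='$': occ=0, LF[3]=C('$')+0=0+0=0
L[4]='P': occ=0, LF[4]=C('P')+0=1+0=1
L[5]='R': occ=2, LF[5]=C('R')+2=2+2=4
L[6]='R': occ=3, LF[6]=C('R')+3=2+3=5

Answer: 6 2 3 0 1 4 5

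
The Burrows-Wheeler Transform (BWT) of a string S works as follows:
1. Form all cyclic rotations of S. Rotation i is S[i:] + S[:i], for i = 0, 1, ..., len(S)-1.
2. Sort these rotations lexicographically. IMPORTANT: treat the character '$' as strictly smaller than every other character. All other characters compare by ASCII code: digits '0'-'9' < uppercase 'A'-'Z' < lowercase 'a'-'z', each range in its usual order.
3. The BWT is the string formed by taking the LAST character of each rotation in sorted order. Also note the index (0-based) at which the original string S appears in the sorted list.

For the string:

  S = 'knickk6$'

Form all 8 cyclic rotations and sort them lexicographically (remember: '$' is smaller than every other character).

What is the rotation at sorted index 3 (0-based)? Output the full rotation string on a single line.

All 8 rotations (rotation i = S[i:]+S[:i]):
  rot[0] = knickk6$
  rot[1] = nickk6$k
  rot[2] = ickk6$kn
  rot[3] = ckk6$kni
  rot[4] = kk6$knic
  rot[5] = k6$knick
  rot[6] = 6$knickk
  rot[7] = $knickk6
Sorted (with $ < everything):
  sorted[0] = $knickk6
  sorted[1] = 6$knickk
  sorted[2] = ckk6$kni
  sorted[3] = ickk6$kn
  sorted[4] = k6$knick
  sorted[5] = kk6$knic
  sorted[6] = knickk6$
  sorted[7] = nickk6$k
sorted[3] = ickk6$kn

Answer: ickk6$kn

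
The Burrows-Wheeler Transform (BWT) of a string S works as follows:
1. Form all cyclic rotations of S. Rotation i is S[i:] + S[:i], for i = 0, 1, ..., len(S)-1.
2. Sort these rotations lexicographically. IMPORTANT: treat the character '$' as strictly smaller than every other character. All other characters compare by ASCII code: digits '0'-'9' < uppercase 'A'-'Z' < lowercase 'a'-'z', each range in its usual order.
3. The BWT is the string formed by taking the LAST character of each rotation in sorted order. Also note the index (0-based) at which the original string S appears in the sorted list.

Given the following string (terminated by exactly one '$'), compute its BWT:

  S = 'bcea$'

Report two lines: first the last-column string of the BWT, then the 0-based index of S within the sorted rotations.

All 5 rotations (rotation i = S[i:]+S[:i]):
  rot[0] = bcea$
  rot[1] = cea$b
  rot[2] = ea$bc
  rot[3] = a$bce
  rot[4] = $bcea
Sorted (with $ < everything):
  sorted[0] = $bcea  (last char: 'a')
  sorted[1] = a$bce  (last char: 'e')
  sorted[2] = bcea$  (last char: '$')
  sorted[3] = cea$b  (last char: 'b')
  sorted[4] = ea$bc  (last char: 'c')
Last column: ae$bc
Original string S is at sorted index 2

Answer: ae$bc
2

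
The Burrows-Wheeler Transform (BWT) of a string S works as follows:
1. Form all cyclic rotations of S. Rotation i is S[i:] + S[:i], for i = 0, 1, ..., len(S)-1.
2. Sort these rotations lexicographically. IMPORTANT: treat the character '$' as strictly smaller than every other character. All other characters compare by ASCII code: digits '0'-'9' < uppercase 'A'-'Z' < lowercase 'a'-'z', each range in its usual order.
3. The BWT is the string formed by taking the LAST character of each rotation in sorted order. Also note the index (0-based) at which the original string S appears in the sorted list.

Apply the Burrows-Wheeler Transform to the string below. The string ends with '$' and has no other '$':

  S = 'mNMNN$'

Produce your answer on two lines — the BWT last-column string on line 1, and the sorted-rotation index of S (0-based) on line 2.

Answer: NNNmM$
5

Derivation:
All 6 rotations (rotation i = S[i:]+S[:i]):
  rot[0] = mNMNN$
  rot[1] = NMNN$m
  rot[2] = MNN$mN
  rot[3] = NN$mNM
  rot[4] = N$mNMN
  rot[5] = $mNMNN
Sorted (with $ < everything):
  sorted[0] = $mNMNN  (last char: 'N')
  sorted[1] = MNN$mN  (last char: 'N')
  sorted[2] = N$mNMN  (last char: 'N')
  sorted[3] = NMNN$m  (last char: 'm')
  sorted[4] = NN$mNM  (last char: 'M')
  sorted[5] = mNMNN$  (last char: '$')
Last column: NNNmM$
Original string S is at sorted index 5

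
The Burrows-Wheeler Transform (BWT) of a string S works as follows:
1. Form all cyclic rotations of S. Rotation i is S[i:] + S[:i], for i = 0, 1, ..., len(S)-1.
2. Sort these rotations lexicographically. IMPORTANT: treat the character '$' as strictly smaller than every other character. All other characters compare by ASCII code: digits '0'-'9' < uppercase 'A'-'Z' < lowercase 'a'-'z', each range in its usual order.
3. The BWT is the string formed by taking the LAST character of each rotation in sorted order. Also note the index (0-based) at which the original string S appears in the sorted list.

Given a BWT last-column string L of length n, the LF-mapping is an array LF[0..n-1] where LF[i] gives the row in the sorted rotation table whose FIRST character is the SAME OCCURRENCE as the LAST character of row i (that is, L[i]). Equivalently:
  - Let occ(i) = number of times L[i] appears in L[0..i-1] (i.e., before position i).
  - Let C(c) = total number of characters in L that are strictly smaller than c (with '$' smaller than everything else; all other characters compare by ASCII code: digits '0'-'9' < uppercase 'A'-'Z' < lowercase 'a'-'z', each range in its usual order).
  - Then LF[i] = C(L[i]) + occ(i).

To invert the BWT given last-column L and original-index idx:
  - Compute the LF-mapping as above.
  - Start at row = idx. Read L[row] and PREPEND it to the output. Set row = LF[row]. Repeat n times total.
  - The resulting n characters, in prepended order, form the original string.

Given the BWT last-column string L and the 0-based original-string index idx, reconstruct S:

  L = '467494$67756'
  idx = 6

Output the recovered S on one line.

LF mapping: 1 5 8 2 11 3 0 6 9 10 4 7
Walk LF starting at row 6, prepending L[row]:
  step 1: row=6, L[6]='$', prepend. Next row=LF[6]=0
  step 2: row=0, L[0]='4', prepend. Next row=LF[0]=1
  step 3: row=1, L[1]='6', prepend. Next row=LF[1]=5
  step 4: row=5, L[5]='4', prepend. Next row=LF[5]=3
  step 5: row=3, L[3]='4', prepend. Next row=LF[3]=2
  step 6: row=2, L[2]='7', prepend. Next row=LF[2]=8
  step 7: row=8, L[8]='7', prepend. Next row=LF[8]=9
  step 8: row=9, L[9]='7', prepend. Next row=LF[9]=10
  step 9: row=10, L[10]='5', prepend. Next row=LF[10]=4
  step 10: row=4, L[4]='9', prepend. Next row=LF[4]=11
  step 11: row=11, L[11]='6', prepend. Next row=LF[11]=7
  step 12: row=7, L[7]='6', prepend. Next row=LF[7]=6
Reversed output: 66957774464$

Answer: 66957774464$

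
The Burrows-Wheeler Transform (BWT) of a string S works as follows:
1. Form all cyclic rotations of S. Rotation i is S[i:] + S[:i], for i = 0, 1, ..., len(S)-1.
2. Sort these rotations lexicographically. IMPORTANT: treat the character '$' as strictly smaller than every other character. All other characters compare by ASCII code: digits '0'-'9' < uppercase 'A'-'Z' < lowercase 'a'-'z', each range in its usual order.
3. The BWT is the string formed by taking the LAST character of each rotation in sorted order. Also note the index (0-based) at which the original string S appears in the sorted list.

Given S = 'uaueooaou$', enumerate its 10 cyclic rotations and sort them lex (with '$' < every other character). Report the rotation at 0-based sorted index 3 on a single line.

Answer: eooaou$uau

Derivation:
All 10 rotations (rotation i = S[i:]+S[:i]):
  rot[0] = uaueooaou$
  rot[1] = aueooaou$u
  rot[2] = ueooaou$ua
  rot[3] = eooaou$uau
  rot[4] = ooaou$uaue
  rot[5] = oaou$uaueo
  rot[6] = aou$uaueoo
  rot[7] = ou$uaueooa
  rot[8] = u$uaueooao
  rot[9] = $uaueooaou
Sorted (with $ < everything):
  sorted[0] = $uaueooaou
  sorted[1] = aou$uaueoo
  sorted[2] = aueooaou$u
  sorted[3] = eooaou$uau
  sorted[4] = oaou$uaueo
  sorted[5] = ooaou$uaue
  sorted[6] = ou$uaueooa
  sorted[7] = u$uaueooao
  sorted[8] = uaueooaou$
  sorted[9] = ueooaou$ua
sorted[3] = eooaou$uau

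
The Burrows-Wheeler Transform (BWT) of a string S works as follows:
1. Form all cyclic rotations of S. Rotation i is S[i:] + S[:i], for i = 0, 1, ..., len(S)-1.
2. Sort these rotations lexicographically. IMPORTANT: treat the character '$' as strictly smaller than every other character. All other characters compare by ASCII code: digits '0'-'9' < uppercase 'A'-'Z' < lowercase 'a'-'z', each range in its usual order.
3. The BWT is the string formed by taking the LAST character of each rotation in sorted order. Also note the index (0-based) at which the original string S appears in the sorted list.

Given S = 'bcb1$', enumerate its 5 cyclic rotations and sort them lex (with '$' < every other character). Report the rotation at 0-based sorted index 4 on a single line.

Answer: cb1$b

Derivation:
All 5 rotations (rotation i = S[i:]+S[:i]):
  rot[0] = bcb1$
  rot[1] = cb1$b
  rot[2] = b1$bc
  rot[3] = 1$bcb
  rot[4] = $bcb1
Sorted (with $ < everything):
  sorted[0] = $bcb1
  sorted[1] = 1$bcb
  sorted[2] = b1$bc
  sorted[3] = bcb1$
  sorted[4] = cb1$b
sorted[4] = cb1$b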